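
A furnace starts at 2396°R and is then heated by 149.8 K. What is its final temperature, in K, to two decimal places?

Initial temperature in Celsius: (2396 - 491.67) × 5/9 = 1057.9611°C.
The 149.8 K change is an interval; Kelvin and Celsius degrees are the same size, so ΔC = +149.8°C.
Final Celsius temperature: 1057.9611 + 149.8000 = 1207.7611°C.
In kelvin: 1207.7611 + 273.15 = 1480.91 K.

1480.91 K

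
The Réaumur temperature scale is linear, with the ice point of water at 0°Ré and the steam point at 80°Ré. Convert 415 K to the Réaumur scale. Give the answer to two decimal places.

113.48°Ré

First in Celsius: 415 - 273.15 = 141.8500°C.
Linearly onto the Réaumur scale: 0 + (141.8500 / 100) × (80 - 0) = 113.48°Ré.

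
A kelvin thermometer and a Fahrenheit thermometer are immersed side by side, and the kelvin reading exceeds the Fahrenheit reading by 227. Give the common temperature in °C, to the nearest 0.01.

Let x be the kelvin reading; then the Fahrenheit reading is 1.8·x - 459.67.
(1.8·x - 459.67) - x = -227  ⇒  (0.8)·x = 232.67  ⇒  x = 290.8375 K.
In Celsius: 290.8375 - 273.15 = 17.69°C.

17.69°C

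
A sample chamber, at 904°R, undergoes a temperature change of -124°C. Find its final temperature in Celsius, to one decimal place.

Initial temperature in Celsius: (904 - 491.67) × 5/9 = 229.0722°C.
Final Celsius temperature: 229.0722 - 124.0000 = 105.0722°C.

105.1°C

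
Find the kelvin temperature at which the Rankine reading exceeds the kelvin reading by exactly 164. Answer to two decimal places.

205.00 K

Let K be the kelvin reading. The Rankine reading is R = 1.8·K.
Require R - K = 164: (0.8)·K = 164.
K = (164) / (0.8) = 205.00.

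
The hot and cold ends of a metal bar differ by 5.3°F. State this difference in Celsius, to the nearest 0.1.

2.9°C

For a temperature interval the offset drops out; only the factor 5/9 applies.
5.3 × 5/9 = 2.9.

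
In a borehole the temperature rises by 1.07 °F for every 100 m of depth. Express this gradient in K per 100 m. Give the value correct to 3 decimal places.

Since only a temperature interval is involved, the additive offset between the scales drops out.
A change of 1°F is a change of 5/9 K, so 1.07 × 5/9 = 0.594.

0.594 K/100 m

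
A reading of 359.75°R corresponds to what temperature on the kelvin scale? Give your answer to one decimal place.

199.9 K

In Celsius: (359.75 - 491.67) × 5/9 = -73.2889°C.
In kelvin: -73.2889 + 273.15 = 199.9 K.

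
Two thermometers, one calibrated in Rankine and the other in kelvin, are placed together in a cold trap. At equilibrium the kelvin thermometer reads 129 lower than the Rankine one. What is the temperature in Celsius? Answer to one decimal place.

Let x be the Rankine reading; then the kelvin reading is 5/9·x.
(5/9·x) - x = -129  ⇒  (-4/9)·x = -129  ⇒  x = 290.2500°R.
In Celsius: (290.25 - 491.67) × 5/9 = -111.9°C.

-111.9°C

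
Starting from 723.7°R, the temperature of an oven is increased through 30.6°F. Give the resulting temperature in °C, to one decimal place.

145.9°C

Initial temperature in Celsius: (723.7 - 491.67) × 5/9 = 128.9056°C.
The 30.6°F change is an interval, so only the factor 5/9 applies: +30.6 × 5/9 = +17.0000°C.
Final Celsius temperature: 128.9056 + 17.0000 = 145.9056°C.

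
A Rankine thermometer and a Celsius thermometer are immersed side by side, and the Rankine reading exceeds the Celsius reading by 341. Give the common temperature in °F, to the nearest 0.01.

-307.01°F

Let x be the Rankine reading; then the Celsius reading is 5/9·x - 273.15.
(5/9·x - 273.15) - x = -341  ⇒  (-4/9)·x = -67.85  ⇒  x = 152.6625°R.
In Celsius: (152.6625 - 491.67) × 5/9 = -188.3375°C.
In Fahrenheit: -188.3375 × 1.8 + 32 = -307.01°F.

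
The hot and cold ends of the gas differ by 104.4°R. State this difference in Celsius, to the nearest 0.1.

An interval of 1°R corresponds to 5/9°C.
104.4 × 5/9 = 58.0.

58.0°C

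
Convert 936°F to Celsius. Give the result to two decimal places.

In Celsius: (936 - 32) × 5/9 = 502.2222°C.

502.22°C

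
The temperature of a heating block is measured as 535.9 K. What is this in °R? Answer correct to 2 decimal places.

964.62°R

In Celsius: 535.9 - 273.15 = 262.7500°C.
In Rankine: 262.7500 × 1.8 + 491.67 = 964.62°R.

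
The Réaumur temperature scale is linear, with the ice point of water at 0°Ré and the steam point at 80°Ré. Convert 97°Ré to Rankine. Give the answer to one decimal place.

709.9°R

Linear interpolation between the fixed points: C = (97 - 0) × 100 / (80 - 0) = 121.2500°C.
Then 121.2500 × 1.8 + 491.67 = 709.9°R.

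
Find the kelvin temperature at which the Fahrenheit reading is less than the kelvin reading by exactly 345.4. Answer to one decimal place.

Let K be the kelvin reading. The Fahrenheit reading is F = 1.8·K - 459.67.
Require F - K = -345.4: (0.8)·K - 459.67 = -345.4.
K = (-345.4 + 459.67) / (0.8) = 142.8.

142.8 K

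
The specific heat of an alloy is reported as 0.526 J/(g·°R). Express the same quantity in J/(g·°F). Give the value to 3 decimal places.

0.526 J/(g·°F)

Since only a temperature interval is involved, the additive offset between the scales drops out.
A change of 1°F is a change of 1°R, so per °F the value is 0.526 × 1 = 0.526.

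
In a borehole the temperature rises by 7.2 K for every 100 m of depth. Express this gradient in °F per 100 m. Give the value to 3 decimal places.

12.960 °F/100 m

The quantity depends on a temperature interval, so only the ratio of degree sizes applies; the offset between the scales is irrelevant.
A change of 1 K is a change of 1.8°F, so 7.2 × 1.8 = 12.960.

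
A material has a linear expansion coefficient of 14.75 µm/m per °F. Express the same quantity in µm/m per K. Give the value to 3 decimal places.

26.550 µm/m per K

Since only a temperature interval is involved, the additive offset between the scales drops out.
A change of 1 K is a change of 1.8°F, so per K the value is 14.75 × 1.8 = 26.550.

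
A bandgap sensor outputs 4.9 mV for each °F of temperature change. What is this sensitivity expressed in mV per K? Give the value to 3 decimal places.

The quantity depends on a temperature interval, so only the ratio of degree sizes applies; the offset between the scales is irrelevant.
A change of 1 K is a change of 1.8°F, so per K the value is 4.9 × 1.8 = 8.820.

8.820 mV per K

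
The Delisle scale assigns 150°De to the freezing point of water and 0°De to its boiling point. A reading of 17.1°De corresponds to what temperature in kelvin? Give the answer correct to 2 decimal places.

361.75 K

Linear interpolation between the fixed points: C = (17.1 - 150) × 100 / (0 - 150) = 88.6000°C.
Then 88.6000 + 273.15 = 361.75 K.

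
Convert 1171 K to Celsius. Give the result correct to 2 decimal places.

In Celsius: 1171 - 273.15 = 897.8500°C.

897.85°C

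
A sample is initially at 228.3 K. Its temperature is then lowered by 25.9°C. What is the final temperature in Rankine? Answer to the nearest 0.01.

Initial temperature in Celsius: 228.3 - 273.15 = -44.8500°C.
Final Celsius temperature: -44.8500 - 25.9000 = -70.7500°C.
In Rankine: -70.7500 × 1.8 + 491.67 = 364.32°R.

364.32°R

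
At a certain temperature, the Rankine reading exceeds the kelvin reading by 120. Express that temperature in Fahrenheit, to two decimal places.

Let x be the kelvin reading; then the Rankine reading is 1.8·x.
(1.8·x) - x = 120  ⇒  (0.8)·x = 120  ⇒  x = 150.0000 K.
In Celsius: 150 - 273.15 = -123.1500°C.
In Fahrenheit: -123.1500 × 1.8 + 32 = -189.67°F.

-189.67°F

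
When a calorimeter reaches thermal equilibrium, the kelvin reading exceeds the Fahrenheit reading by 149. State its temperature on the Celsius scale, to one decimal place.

115.2°C

Let x be the kelvin reading; then the Fahrenheit reading is 1.8·x - 459.67.
(1.8·x - 459.67) - x = -149  ⇒  (0.8)·x = 310.67  ⇒  x = 388.3375 K.
In Celsius: 388.3375 - 273.15 = 115.2°C.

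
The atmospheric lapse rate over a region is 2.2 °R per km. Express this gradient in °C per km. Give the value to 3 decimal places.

The quantity depends on a temperature interval, so only the ratio of degree sizes applies; the offset between the scales is irrelevant.
A change of 1°R is a change of 5/9°C, so 2.2 × 5/9 = 1.222.

1.222 °C/km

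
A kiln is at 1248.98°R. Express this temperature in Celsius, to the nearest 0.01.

420.73°C

In Celsius: (1248.98 - 491.67) × 5/9 = 420.7278°C.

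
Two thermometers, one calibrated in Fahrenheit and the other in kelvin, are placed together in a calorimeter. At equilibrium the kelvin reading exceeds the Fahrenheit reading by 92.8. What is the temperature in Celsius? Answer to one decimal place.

Let x be the Fahrenheit reading; then the kelvin reading is 5/9·x + 255.372.
(5/9·x + 255.372) - x = 92.8  ⇒  (-4/9)·x = -162.572  ⇒  x = 365.7875°F.
In Celsius: (365.7875 - 32) × 5/9 = 185.4°C.

185.4°C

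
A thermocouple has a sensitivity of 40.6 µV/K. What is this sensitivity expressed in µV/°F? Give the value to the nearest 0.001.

22.556 µV/°F

The quantity depends on a temperature interval, so only the ratio of degree sizes applies; the offset between the scales is irrelevant.
A change of 1°F is a change of 5/9 K, so per °F the value is 40.6 × 5/9 = 22.556.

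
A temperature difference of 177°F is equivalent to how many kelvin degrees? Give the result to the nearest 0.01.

98.33 K

For a temperature interval the offset drops out; only the factor 5/9 applies.
177 × 5/9 = 98.33.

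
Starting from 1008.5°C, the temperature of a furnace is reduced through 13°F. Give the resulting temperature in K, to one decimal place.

The 13°F change is an interval, so only the factor 5/9 applies: -13 × 5/9 = -7.2222°C.
Final Celsius temperature: 1008.5000 - 7.2222 = 1001.2778°C.
In kelvin: 1001.2778 + 273.15 = 1274.4 K.

1274.4 K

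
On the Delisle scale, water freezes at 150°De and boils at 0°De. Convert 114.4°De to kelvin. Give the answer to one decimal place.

296.9 K

Linear interpolation between the fixed points: C = (114.4 - 150) × 100 / (0 - 150) = 23.7333°C.
Then 23.7333 + 273.15 = 296.9 K.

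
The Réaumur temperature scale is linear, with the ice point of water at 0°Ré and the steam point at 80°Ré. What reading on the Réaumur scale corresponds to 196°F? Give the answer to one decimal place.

First in Celsius: (196 - 32) × 5/9 = 91.1111°C.
Linearly onto the Réaumur scale: 0 + (91.1111 / 100) × (80 - 0) = 72.9°Ré.

72.9°Ré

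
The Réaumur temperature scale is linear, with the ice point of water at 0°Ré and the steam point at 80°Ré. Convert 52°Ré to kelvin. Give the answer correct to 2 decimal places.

Linear interpolation between the fixed points: C = (52 - 0) × 100 / (80 - 0) = 65.0000°C.
Then 65.0000 + 273.15 = 338.15 K.

338.15 K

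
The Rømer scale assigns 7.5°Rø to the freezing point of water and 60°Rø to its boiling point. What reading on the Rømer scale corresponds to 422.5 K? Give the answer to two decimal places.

85.91°Rø

First in Celsius: 422.5 - 273.15 = 149.3500°C.
Linearly onto the Rømer scale: 7.5 + (149.3500 / 100) × (60 - 7.5) = 85.91°Rø.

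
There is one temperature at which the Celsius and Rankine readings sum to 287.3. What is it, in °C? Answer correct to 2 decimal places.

Let C be the Celsius reading. The Rankine reading is R = 1.8·C + 491.67.
Require C + R = 287.3: (2.8)·C + 491.67 = 287.3.
C = (287.3 - 491.67) / (2.8) = -72.99.

-72.99°C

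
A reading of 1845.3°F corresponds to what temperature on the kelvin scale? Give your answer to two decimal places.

In Celsius: (1845.3 - 32) × 5/9 = 1007.3889°C.
In kelvin: 1007.3889 + 273.15 = 1280.54 K.

1280.54 K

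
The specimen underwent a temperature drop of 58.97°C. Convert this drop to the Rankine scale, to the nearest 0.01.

106.15°R

An interval of 1°C corresponds to 1.8°R.
58.97 × 1.8 = 106.15.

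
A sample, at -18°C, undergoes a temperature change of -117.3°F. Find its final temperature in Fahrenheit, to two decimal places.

-117.70°F

The 117.3°F change is an interval, so only the factor 5/9 applies: -117.3 × 5/9 = -65.1667°C.
Final Celsius temperature: -18.0000 - 65.1667 = -83.1667°C.
In Fahrenheit: -83.1667 × 1.8 + 32 = -117.70°F.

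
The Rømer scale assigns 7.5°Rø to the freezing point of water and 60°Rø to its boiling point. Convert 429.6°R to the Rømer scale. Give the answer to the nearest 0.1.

-10.6°Rø

First in Celsius: (429.6 - 491.67) × 5/9 = -34.4833°C.
Linearly onto the Rømer scale: 7.5 + (-34.4833 / 100) × (60 - 7.5) = -10.6°Rø.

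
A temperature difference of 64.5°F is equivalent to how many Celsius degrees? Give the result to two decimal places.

Only the scale ratio 5/9 matters for a change in temperature.
64.5 × 5/9 = 35.83.

35.83°C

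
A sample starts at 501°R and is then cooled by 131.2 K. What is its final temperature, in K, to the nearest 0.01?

147.13 K

Initial temperature in Celsius: (501 - 491.67) × 5/9 = 5.1833°C.
The 131.2 K change is an interval; Kelvin and Celsius degrees are the same size, so ΔC = -131.2°C.
Final Celsius temperature: 5.1833 - 131.2000 = -126.0167°C.
In kelvin: -126.0167 + 273.15 = 147.13 K.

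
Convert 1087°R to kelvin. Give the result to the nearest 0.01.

603.89 K

In Celsius: (1087 - 491.67) × 5/9 = 330.7389°C.
In kelvin: 330.7389 + 273.15 = 603.89 K.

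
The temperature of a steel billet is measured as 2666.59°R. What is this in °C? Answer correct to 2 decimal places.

1208.29°C

In Celsius: (2666.59 - 491.67) × 5/9 = 1208.2889°C.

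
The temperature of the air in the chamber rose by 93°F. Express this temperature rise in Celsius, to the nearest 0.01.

51.67°C

Only the scale ratio 5/9 matters for a change in temperature.
93 × 5/9 = 51.67.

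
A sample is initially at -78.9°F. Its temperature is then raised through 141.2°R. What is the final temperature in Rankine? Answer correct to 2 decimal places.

521.97°R

Initial temperature in Celsius: (-78.9 - 32) × 5/9 = -61.6111°C.
The 141.2°R change is an interval, so only the factor 5/9 applies: +141.2 × 5/9 = +78.4444°C.
Final Celsius temperature: -61.6111 + 78.4444 = 16.8333°C.
In Rankine: 16.8333 × 1.8 + 491.67 = 521.97°R.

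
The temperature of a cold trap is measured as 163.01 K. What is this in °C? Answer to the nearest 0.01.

In Celsius: 163.01 - 273.15 = -110.1400°C.

-110.14°C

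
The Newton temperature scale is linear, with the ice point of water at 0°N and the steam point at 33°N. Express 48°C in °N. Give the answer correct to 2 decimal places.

15.84°N

Linearly onto the Newton scale: 0 + (48.0000 / 100) × (33 - 0) = 15.84°N.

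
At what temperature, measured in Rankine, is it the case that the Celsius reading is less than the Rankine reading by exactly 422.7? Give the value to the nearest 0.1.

Let R be the Rankine reading. The Celsius reading is C = 5/9·R - 273.15.
Require C - R = -422.7: (-4/9)·R - 273.15 = -422.7.
R = (-422.7 + 273.15) / (-4/9) = 336.5.

336.5°R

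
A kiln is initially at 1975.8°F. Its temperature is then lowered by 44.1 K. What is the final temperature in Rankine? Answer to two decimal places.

Initial temperature in Celsius: (1975.8 - 32) × 5/9 = 1079.8889°C.
The 44.1 K change is an interval; Kelvin and Celsius degrees are the same size, so ΔC = -44.1°C.
Final Celsius temperature: 1079.8889 - 44.1000 = 1035.7889°C.
In Rankine: 1035.7889 × 1.8 + 491.67 = 2356.09°R.

2356.09°R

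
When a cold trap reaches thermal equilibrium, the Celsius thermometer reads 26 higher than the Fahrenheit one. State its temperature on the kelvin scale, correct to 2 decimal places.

200.65 K

Let x be the Fahrenheit reading; then the Celsius reading is 5/9·x - 17.7778.
(5/9·x - 17.7778) - x = 26  ⇒  (-4/9)·x = 43.7778  ⇒  x = -98.5000°F.
In Celsius: (-98.5 - 32) × 5/9 = -72.5000°C.
In kelvin: -72.5000 + 273.15 = 200.65 K.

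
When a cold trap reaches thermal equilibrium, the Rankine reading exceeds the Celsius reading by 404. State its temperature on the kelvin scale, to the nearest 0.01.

163.56 K

Let x be the Celsius reading; then the Rankine reading is 1.8·x + 491.67.
(1.8·x + 491.67) - x = 404  ⇒  (0.8)·x = -87.67  ⇒  x = -109.5875°C.
In kelvin: -109.5875 + 273.15 = 163.56 K.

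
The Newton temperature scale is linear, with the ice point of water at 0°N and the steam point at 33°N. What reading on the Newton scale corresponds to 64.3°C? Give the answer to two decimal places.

21.22°N

Linearly onto the Newton scale: 0 + (64.3000 / 100) × (33 - 0) = 21.22°N.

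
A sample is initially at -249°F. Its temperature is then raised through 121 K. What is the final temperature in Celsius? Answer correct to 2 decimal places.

Initial temperature in Celsius: (-249 - 32) × 5/9 = -156.1111°C.
The 121 K change is an interval; Kelvin and Celsius degrees are the same size, so ΔC = +121°C.
Final Celsius temperature: -156.1111 + 121.0000 = -35.1111°C.

-35.11°C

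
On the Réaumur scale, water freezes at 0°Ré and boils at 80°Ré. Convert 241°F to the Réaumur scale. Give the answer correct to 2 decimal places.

First in Celsius: (241 - 32) × 5/9 = 116.1111°C.
Linearly onto the Réaumur scale: 0 + (116.1111 / 100) × (80 - 0) = 92.89°Ré.

92.89°Ré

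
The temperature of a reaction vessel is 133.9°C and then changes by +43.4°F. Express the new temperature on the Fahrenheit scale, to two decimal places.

316.42°F

The 43.4°F change is an interval, so only the factor 5/9 applies: +43.4 × 5/9 = +24.1111°C.
Final Celsius temperature: 133.9000 + 24.1111 = 158.0111°C.
In Fahrenheit: 158.0111 × 1.8 + 32 = 316.42°F.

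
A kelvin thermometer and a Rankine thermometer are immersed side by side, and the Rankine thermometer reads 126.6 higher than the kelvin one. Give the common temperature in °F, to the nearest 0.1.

-174.8°F

Let x be the kelvin reading; then the Rankine reading is 1.8·x.
(1.8·x) - x = 126.6  ⇒  (0.8)·x = 126.6  ⇒  x = 158.2500 K.
In Celsius: 158.25 - 273.15 = -114.9000°C.
In Fahrenheit: -114.9000 × 1.8 + 32 = -174.8°F.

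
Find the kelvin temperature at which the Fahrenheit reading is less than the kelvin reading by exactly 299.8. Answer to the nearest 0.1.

Let K be the kelvin reading. The Fahrenheit reading is F = 1.8·K - 459.67.
Require F - K = -299.8: (0.8)·K - 459.67 = -299.8.
K = (-299.8 + 459.67) / (0.8) = 199.8.

199.8 K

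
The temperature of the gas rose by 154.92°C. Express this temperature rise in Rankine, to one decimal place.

278.9°R

An interval of 1°C corresponds to 1.8°R.
154.92 × 1.8 = 278.9.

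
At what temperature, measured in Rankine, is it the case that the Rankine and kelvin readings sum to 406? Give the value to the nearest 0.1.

261.0°R

Let R be the Rankine reading. The kelvin reading is K = 5/9·R.
Require R + K = 406: (14/9)·R = 406.
R = (406) / (14/9) = 261.0.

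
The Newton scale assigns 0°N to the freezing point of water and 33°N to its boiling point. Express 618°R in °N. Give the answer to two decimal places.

First in Celsius: (618 - 491.67) × 5/9 = 70.1833°C.
Linearly onto the Newton scale: 0 + (70.1833 / 100) × (33 - 0) = 23.16°N.

23.16°N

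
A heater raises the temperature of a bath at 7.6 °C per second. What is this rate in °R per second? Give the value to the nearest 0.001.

13.680 °R/second

The quantity depends on a temperature interval, so only the ratio of degree sizes applies; the offset between the scales is irrelevant.
A change of 1°C is a change of 1.8°R, so 7.6 × 1.8 = 13.680.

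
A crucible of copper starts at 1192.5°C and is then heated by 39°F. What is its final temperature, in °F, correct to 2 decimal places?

The 39°F change is an interval, so only the factor 5/9 applies: +39 × 5/9 = +21.6667°C.
Final Celsius temperature: 1192.5000 + 21.6667 = 1214.1667°C.
In Fahrenheit: 1214.1667 × 1.8 + 32 = 2217.50°F.

2217.50°F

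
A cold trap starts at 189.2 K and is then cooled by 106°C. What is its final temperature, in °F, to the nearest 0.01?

-309.91°F

Initial temperature in Celsius: 189.2 - 273.15 = -83.9500°C.
Final Celsius temperature: -83.9500 - 106.0000 = -189.9500°C.
In Fahrenheit: -189.9500 × 1.8 + 32 = -309.91°F.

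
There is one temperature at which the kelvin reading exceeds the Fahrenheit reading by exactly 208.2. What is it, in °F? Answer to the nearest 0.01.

106.14°F

Let F be the Fahrenheit reading. The kelvin reading is K = 5/9·F + 255.372.
Require K - F = 208.2: (-4/9)·F + 255.372 = 208.2.
F = (208.2 - 255.372) / (-4/9) = 106.14.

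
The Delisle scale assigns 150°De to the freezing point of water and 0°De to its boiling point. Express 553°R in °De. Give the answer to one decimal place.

First in Celsius: (553 - 491.67) × 5/9 = 34.0722°C.
Linearly onto the Delisle scale: 150 + (34.0722 / 100) × (0 - 150) = 98.9°De.

98.9°De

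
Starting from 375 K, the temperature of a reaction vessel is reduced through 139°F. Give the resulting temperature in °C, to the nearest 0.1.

Initial temperature in Celsius: 375 - 273.15 = 101.8500°C.
The 139°F change is an interval, so only the factor 5/9 applies: -139 × 5/9 = -77.2222°C.
Final Celsius temperature: 101.8500 - 77.2222 = 24.6278°C.

24.6°C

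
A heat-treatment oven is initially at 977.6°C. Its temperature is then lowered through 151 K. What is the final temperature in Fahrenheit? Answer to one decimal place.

The 151 K change is an interval; Kelvin and Celsius degrees are the same size, so ΔC = -151°C.
Final Celsius temperature: 977.6000 - 151.0000 = 826.6000°C.
In Fahrenheit: 826.6000 × 1.8 + 32 = 1519.9°F.

1519.9°F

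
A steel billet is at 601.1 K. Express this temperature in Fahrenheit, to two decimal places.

In Celsius: 601.1 - 273.15 = 327.9500°C.
In Fahrenheit: 327.9500 × 1.8 + 32 = 622.31°F.

622.31°F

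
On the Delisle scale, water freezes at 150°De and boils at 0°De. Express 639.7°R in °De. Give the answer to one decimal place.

26.6°De

First in Celsius: (639.7 - 491.67) × 5/9 = 82.2389°C.
Linearly onto the Delisle scale: 150 + (82.2389 / 100) × (0 - 150) = 26.6°De.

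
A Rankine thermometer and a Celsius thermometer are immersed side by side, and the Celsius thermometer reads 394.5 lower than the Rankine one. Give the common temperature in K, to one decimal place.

Let x be the Rankine reading; then the Celsius reading is 5/9·x - 273.15.
(5/9·x - 273.15) - x = -394.5  ⇒  (-4/9)·x = -121.35  ⇒  x = 273.0375°R.
In Celsius: (273.0375 - 491.67) × 5/9 = -121.4625°C.
In kelvin: -121.4625 + 273.15 = 151.7 K.

151.7 K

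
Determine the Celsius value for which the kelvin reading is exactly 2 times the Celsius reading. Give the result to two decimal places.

Let C be the Celsius reading. The kelvin reading is K = 1·C + 273.15.
Require K = 2·C: 1·C + 273.15 = 2·C.
(-1)·C = -273.15  ⇒  C = 273.15.

273.15°C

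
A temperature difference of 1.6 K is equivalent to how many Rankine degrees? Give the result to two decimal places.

Only the scale ratio 1.8 matters for a change in temperature.
1.6 × 1.8 = 2.88.

2.88°R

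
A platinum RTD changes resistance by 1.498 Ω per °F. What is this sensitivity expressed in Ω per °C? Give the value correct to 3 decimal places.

2.696 Ω per °C

Since only a temperature interval is involved, the additive offset between the scales drops out.
A change of 1°C is a change of 1.8°F, so per °C the value is 1.498 × 1.8 = 2.696.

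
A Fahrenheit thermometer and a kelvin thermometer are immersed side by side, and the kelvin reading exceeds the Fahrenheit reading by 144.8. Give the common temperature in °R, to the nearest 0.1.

Let x be the Fahrenheit reading; then the kelvin reading is 5/9·x + 255.372.
(5/9·x + 255.372) - x = 144.8  ⇒  (-4/9)·x = -110.572  ⇒  x = 248.7875°F.
In Celsius: (248.7875 - 32) × 5/9 = 120.4375°C.
In Rankine: 120.4375 × 1.8 + 491.67 = 708.5°R.

708.5°R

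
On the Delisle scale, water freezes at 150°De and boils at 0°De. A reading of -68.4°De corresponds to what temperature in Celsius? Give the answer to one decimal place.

Linear interpolation between the fixed points: C = (-68.4 - 150) × 100 / (0 - 150) = 145.6000°C.

145.6°C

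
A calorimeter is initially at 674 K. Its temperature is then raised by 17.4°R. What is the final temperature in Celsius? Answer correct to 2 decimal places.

410.52°C

Initial temperature in Celsius: 674 - 273.15 = 400.8500°C.
The 17.4°R change is an interval, so only the factor 5/9 applies: +17.4 × 5/9 = +9.6667°C.
Final Celsius temperature: 400.8500 + 9.6667 = 410.5167°C.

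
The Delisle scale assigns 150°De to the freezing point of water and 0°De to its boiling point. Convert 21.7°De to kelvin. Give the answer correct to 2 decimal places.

Linear interpolation between the fixed points: C = (21.7 - 150) × 100 / (0 - 150) = 85.5333°C.
Then 85.5333 + 273.15 = 358.68 K.

358.68 K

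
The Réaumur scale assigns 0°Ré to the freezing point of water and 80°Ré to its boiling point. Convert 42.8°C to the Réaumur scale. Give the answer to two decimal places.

34.24°Ré

Linearly onto the Réaumur scale: 0 + (42.8000 / 100) × (80 - 0) = 34.24°Ré.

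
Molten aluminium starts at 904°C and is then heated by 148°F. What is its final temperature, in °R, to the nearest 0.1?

2266.9°R

The 148°F change is an interval, so only the factor 5/9 applies: +148 × 5/9 = +82.2222°C.
Final Celsius temperature: 904.0000 + 82.2222 = 986.2222°C.
In Rankine: 986.2222 × 1.8 + 491.67 = 2266.9°R.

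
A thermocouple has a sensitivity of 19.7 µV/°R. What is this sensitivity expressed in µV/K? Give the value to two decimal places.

35.46 µV/K

Since only a temperature interval is involved, the additive offset between the scales drops out.
A change of 1 K is a change of 1.8°R, so per K the value is 19.7 × 1.8 = 35.46.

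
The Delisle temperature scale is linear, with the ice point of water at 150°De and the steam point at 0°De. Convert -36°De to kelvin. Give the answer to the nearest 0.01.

397.15 K

Linear interpolation between the fixed points: C = (-36 - 150) × 100 / (0 - 150) = 124.0000°C.
Then 124.0000 + 273.15 = 397.15 K.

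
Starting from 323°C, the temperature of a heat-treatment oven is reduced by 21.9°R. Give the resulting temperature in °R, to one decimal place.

The 21.9°R change is an interval, so only the factor 5/9 applies: -21.9 × 5/9 = -12.1667°C.
Final Celsius temperature: 323.0000 - 12.1667 = 310.8333°C.
In Rankine: 310.8333 × 1.8 + 491.67 = 1051.2°R.

1051.2°R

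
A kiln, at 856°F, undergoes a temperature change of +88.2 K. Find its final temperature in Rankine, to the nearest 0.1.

Initial temperature in Celsius: (856 - 32) × 5/9 = 457.7778°C.
The 88.2 K change is an interval; Kelvin and Celsius degrees are the same size, so ΔC = +88.2°C.
Final Celsius temperature: 457.7778 + 88.2000 = 545.9778°C.
In Rankine: 545.9778 × 1.8 + 491.67 = 1474.4°R.

1474.4°R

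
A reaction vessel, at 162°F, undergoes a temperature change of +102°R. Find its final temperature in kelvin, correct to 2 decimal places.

Initial temperature in Celsius: (162 - 32) × 5/9 = 72.2222°C.
The 102°R change is an interval, so only the factor 5/9 applies: +102 × 5/9 = +56.6667°C.
Final Celsius temperature: 72.2222 + 56.6667 = 128.8889°C.
In kelvin: 128.8889 + 273.15 = 402.04 K.

402.04 K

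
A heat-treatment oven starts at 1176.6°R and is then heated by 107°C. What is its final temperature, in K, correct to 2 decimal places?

Initial temperature in Celsius: (1176.6 - 491.67) × 5/9 = 380.5167°C.
Final Celsius temperature: 380.5167 + 107.0000 = 487.5167°C.
In kelvin: 487.5167 + 273.15 = 760.67 K.

760.67 K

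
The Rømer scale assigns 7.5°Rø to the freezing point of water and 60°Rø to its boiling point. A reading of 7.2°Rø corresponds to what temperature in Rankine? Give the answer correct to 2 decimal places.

490.64°R

Linear interpolation between the fixed points: C = (7.2 - 7.5) × 100 / (60 - 7.5) = -0.5714°C.
Then -0.5714 × 1.8 + 491.67 = 490.64°R.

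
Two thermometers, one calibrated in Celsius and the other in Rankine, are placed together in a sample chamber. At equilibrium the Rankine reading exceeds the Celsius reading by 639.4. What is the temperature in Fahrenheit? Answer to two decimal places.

364.39°F

Let x be the Celsius reading; then the Rankine reading is 1.8·x + 491.67.
(1.8·x + 491.67) - x = 639.4  ⇒  (0.8)·x = 147.73  ⇒  x = 184.6625°C.
In Fahrenheit: 184.6625 × 1.8 + 32 = 364.39°F.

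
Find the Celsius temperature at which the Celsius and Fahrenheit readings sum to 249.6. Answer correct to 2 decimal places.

Let C be the Celsius reading. The Fahrenheit reading is F = 1.8·C + 32.
Require C + F = 249.6: (2.8)·C + 32 = 249.6.
C = (249.6 - 32) / (2.8) = 77.71.

77.71°C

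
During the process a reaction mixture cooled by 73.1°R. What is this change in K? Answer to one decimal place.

Only the scale ratio 5/9 matters for a change in temperature.
73.1 × 5/9 = 40.6.

40.6 K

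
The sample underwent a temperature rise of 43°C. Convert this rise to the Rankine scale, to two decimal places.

77.40°R

An interval of 1°C corresponds to 1.8°R.
43 × 1.8 = 77.40.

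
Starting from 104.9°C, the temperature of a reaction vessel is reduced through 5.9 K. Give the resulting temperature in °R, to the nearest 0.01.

669.87°R

The 5.9 K change is an interval; Kelvin and Celsius degrees are the same size, so ΔC = -5.9°C.
Final Celsius temperature: 104.9000 - 5.9000 = 99.0000°C.
In Rankine: 99.0000 × 1.8 + 491.67 = 669.87°R.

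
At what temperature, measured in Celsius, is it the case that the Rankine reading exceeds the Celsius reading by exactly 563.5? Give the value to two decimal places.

Let C be the Celsius reading. The Rankine reading is R = 1.8·C + 491.67.
Require R - C = 563.5: (0.8)·C + 491.67 = 563.5.
C = (563.5 - 491.67) / (0.8) = 89.79.

89.79°C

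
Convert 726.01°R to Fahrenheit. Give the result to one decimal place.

In Celsius: (726.01 - 491.67) × 5/9 = 130.1889°C.
In Fahrenheit: 130.1889 × 1.8 + 32 = 266.3°F.

266.3°F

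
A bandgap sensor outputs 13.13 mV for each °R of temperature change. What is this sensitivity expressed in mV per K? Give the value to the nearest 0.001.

Since only a temperature interval is involved, the additive offset between the scales drops out.
A change of 1 K is a change of 1.8°R, so per K the value is 13.13 × 1.8 = 23.634.

23.634 mV per K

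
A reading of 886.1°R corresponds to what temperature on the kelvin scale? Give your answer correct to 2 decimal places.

In Celsius: (886.1 - 491.67) × 5/9 = 219.1278°C.
In kelvin: 219.1278 + 273.15 = 492.28 K.

492.28 K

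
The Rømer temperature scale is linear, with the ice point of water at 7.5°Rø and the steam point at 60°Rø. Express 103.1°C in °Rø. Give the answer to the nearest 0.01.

61.63°Rø

Linearly onto the Rømer scale: 7.5 + (103.1000 / 100) × (60 - 7.5) = 61.63°Rø.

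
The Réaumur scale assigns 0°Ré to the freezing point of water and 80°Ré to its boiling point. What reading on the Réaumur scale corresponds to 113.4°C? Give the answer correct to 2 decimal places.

Linearly onto the Réaumur scale: 0 + (113.4000 / 100) × (80 - 0) = 90.72°Ré.

90.72°Ré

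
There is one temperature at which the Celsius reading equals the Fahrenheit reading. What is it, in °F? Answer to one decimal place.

Let F be the Fahrenheit reading. The Celsius reading is C = 5/9·F - 17.7778.
Set C = F: 5/9·F - 17.7778 = F.
(-4/9)·F = 17.7778  ⇒  F = -40.0.

-40.0°F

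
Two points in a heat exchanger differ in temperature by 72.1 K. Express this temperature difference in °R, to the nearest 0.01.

129.78°R

An interval of 1 K corresponds to 1.8°R.
72.1 × 1.8 = 129.78.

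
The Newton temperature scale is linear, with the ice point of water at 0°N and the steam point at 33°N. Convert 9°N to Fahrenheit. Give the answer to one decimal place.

81.1°F

Linear interpolation between the fixed points: C = (9 - 0) × 100 / (33 - 0) = 27.2727°C.
Then 27.2727 × 1.8 + 32 = 81.1°F.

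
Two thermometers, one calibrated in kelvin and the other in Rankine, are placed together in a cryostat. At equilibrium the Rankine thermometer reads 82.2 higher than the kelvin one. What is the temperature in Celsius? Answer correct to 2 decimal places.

-170.40°C

Let x be the kelvin reading; then the Rankine reading is 1.8·x.
(1.8·x) - x = 82.2  ⇒  (0.8)·x = 82.2  ⇒  x = 102.7500 K.
In Celsius: 102.75 - 273.15 = -170.40°C.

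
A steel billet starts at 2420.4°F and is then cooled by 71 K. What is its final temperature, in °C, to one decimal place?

Initial temperature in Celsius: (2420.4 - 32) × 5/9 = 1326.8889°C.
The 71 K change is an interval; Kelvin and Celsius degrees are the same size, so ΔC = -71°C.
Final Celsius temperature: 1326.8889 - 71.0000 = 1255.8889°C.

1255.9°C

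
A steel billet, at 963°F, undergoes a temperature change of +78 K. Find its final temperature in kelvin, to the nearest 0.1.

Initial temperature in Celsius: (963 - 32) × 5/9 = 517.2222°C.
The 78 K change is an interval; Kelvin and Celsius degrees are the same size, so ΔC = +78°C.
Final Celsius temperature: 517.2222 + 78.0000 = 595.2222°C.
In kelvin: 595.2222 + 273.15 = 868.4 K.

868.4 K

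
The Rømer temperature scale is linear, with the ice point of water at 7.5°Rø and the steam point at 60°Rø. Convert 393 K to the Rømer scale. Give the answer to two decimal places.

First in Celsius: 393 - 273.15 = 119.8500°C.
Linearly onto the Rømer scale: 7.5 + (119.8500 / 100) × (60 - 7.5) = 70.42°Rø.

70.42°Rø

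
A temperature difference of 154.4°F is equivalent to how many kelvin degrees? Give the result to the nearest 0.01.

85.78 K

An interval of 1°F corresponds to 5/9 K.
154.4 × 5/9 = 85.78.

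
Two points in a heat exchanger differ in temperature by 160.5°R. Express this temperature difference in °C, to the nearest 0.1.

For a temperature interval the offset drops out; only the factor 5/9 applies.
160.5 × 5/9 = 89.2.

89.2°C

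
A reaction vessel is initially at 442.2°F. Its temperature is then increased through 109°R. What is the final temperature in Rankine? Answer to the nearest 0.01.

Initial temperature in Celsius: (442.2 - 32) × 5/9 = 227.8889°C.
The 109°R change is an interval, so only the factor 5/9 applies: +109 × 5/9 = +60.5556°C.
Final Celsius temperature: 227.8889 + 60.5556 = 288.4444°C.
In Rankine: 288.4444 × 1.8 + 491.67 = 1010.87°R.

1010.87°R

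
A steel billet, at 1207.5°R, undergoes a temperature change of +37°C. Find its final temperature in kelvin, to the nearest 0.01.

707.83 K

Initial temperature in Celsius: (1207.5 - 491.67) × 5/9 = 397.6833°C.
Final Celsius temperature: 397.6833 + 37.0000 = 434.6833°C.
In kelvin: 434.6833 + 273.15 = 707.83 K.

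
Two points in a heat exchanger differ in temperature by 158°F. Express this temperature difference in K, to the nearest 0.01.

87.78 K

An interval of 1°F corresponds to 5/9 K.
158 × 5/9 = 87.78.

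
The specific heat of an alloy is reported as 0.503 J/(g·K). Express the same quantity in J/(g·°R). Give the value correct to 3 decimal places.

The quantity depends on a temperature interval, so only the ratio of degree sizes applies; the offset between the scales is irrelevant.
A change of 1°R is a change of 5/9 K, so per °R the value is 0.503 × 5/9 = 0.279.

0.279 J/(g·°R)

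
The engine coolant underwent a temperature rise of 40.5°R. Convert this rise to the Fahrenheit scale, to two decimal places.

40.50°F

Rankine and Fahrenheit degrees are the same size, so the interval is unchanged: 40.50.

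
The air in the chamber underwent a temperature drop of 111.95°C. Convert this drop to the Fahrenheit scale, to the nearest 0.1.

For a temperature interval the offset drops out; only the factor 1.8 applies.
111.95 × 1.8 = 201.5.

201.5°F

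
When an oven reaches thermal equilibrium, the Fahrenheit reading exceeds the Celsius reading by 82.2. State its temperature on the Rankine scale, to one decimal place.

Let x be the Fahrenheit reading; then the Celsius reading is 5/9·x - 17.7778.
(5/9·x - 17.7778) - x = -82.2  ⇒  (-4/9)·x = -64.4222  ⇒  x = 144.9500°F.
In Celsius: (144.95 - 32) × 5/9 = 62.7500°C.
In Rankine: 62.7500 × 1.8 + 491.67 = 604.6°R.

604.6°R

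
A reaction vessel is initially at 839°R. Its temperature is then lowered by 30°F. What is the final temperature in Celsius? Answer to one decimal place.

176.3°C

Initial temperature in Celsius: (839 - 491.67) × 5/9 = 192.9611°C.
The 30°F change is an interval, so only the factor 5/9 applies: -30 × 5/9 = -16.6667°C.
Final Celsius temperature: 192.9611 - 16.6667 = 176.2944°C.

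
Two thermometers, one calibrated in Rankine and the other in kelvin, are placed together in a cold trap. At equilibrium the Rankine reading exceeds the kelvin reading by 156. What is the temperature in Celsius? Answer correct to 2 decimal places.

-78.15°C

Let x be the Rankine reading; then the kelvin reading is 5/9·x.
(5/9·x) - x = -156  ⇒  (-4/9)·x = -156  ⇒  x = 351.0000°R.
In Celsius: (351 - 491.67) × 5/9 = -78.15°C.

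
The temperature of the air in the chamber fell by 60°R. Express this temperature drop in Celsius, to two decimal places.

An interval of 1°R corresponds to 5/9°C.
60 × 5/9 = 33.33.

33.33°C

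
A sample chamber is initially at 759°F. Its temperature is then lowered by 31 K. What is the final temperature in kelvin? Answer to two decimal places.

Initial temperature in Celsius: (759 - 32) × 5/9 = 403.8889°C.
The 31 K change is an interval; Kelvin and Celsius degrees are the same size, so ΔC = -31°C.
Final Celsius temperature: 403.8889 - 31.0000 = 372.8889°C.
In kelvin: 372.8889 + 273.15 = 646.04 K.

646.04 K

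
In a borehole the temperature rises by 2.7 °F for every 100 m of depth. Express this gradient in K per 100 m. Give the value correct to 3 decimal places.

1.500 K/100 m

The quantity depends on a temperature interval, so only the ratio of degree sizes applies; the offset between the scales is irrelevant.
A change of 1°F is a change of 5/9 K, so 2.7 × 5/9 = 1.500.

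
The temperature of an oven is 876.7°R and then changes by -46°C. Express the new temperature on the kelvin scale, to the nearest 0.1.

Initial temperature in Celsius: (876.7 - 491.67) × 5/9 = 213.9056°C.
Final Celsius temperature: 213.9056 - 46.0000 = 167.9056°C.
In kelvin: 167.9056 + 273.15 = 441.1 K.

441.1 K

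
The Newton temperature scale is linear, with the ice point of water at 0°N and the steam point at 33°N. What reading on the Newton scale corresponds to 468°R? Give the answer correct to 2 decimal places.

First in Celsius: (468 - 491.67) × 5/9 = -13.1500°C.
Linearly onto the Newton scale: 0 + (-13.1500 / 100) × (33 - 0) = -4.34°N.

-4.34°N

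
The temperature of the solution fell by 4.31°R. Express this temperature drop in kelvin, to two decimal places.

2.39 K

Only the scale ratio 5/9 matters for a change in temperature.
4.31 × 5/9 = 2.39.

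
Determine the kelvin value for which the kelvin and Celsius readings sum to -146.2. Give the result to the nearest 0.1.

63.5 K

Let K be the kelvin reading. The Celsius reading is C = 1·K - 273.15.
Require K + C = -146.2: (2)·K - 273.15 = -146.2.
K = (-146.2 + 273.15) / (2) = 63.5.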